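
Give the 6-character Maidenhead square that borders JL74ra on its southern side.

Latitude subsquare a = 0; −1 → -1, wraps to 23 = x, carry into square.
Latitude square 4; −1 → 3.
The longitude characters are unchanged.

JL73rx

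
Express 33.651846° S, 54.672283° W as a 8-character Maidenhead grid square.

GF26pi93

Shift to the Maidenhead origin (180°W, 90°S): lon 125.32772, lat 56.34815.
Field: 125.32772/20 → 6 → G, 56.34815/10 → 5 → F; chars GF.
Square: 5.32772/2 → 2, 6.34815/1 → 6; chars 26.
Subsquare: 1.32772/0.0833333 → 15 → p, 0.34815/0.0416667 → 8 → i; chars pi.
Extended square: 0.07772/0.00833333 → 9, 0.01482/0.00416667 → 3; chars 93.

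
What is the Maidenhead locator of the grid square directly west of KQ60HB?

KQ60gb

Longitude subsquare h = 7; −1 → 6 = g.
The latitude characters are unchanged.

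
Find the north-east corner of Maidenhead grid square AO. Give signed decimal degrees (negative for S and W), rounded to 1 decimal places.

60.0, -160.0

Field A=0, O=14: +0·20° lon, +14·10° lat → SW at lon -180°, lat 50°.
Cell spans 20° lon × 10° lat. NE corner is SW corner plus one full cell.
latitude 60.0, longitude -160.0.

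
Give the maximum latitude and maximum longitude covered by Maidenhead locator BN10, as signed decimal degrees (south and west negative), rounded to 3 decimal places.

41.000, -156.000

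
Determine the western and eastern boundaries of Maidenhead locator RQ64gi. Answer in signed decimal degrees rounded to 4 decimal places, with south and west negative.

172.5000, 172.5833

Field R=17, Q=16: +17·20° lon, +16·10° lat → SW at lon 160°, lat 70°.
Square 6, 4: +6·2° lon, +4·1° lat → SW at lon 172°, lat 74°.
Subsquare g=6, i=8: +6·0.0833333° lon, +8·0.0416667° lat → SW at lon 172.5°, lat 74.3333°.
Cell spans 0.0833333° lon × 0.0416667° lat.
west 172.5000, east 172.5833.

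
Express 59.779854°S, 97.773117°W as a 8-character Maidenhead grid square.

ED10cf72

Add 180° to longitude and 90° to latitude: 82.22688, 30.22015.
Field: 82.22688/20 → 4 → E, 30.22015/10 → 3 → D; chars ED.
Square: 2.22688/2 → 1, 0.22015/1 → 0; chars 10.
Subsquare: 0.22688/0.0833333 → 2 → c, 0.22015/0.0416667 → 5 → f; chars cf.
Extended square: 0.06022/0.00833333 → 7, 0.01181/0.00416667 → 2; chars 72.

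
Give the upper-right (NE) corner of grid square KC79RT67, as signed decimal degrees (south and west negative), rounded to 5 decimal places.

-60.17500, 35.47500

Field K=10, C=2: +10·20° lon, +2·10° lat → SW at lon 20°, lat -70°.
Square 7, 9: +7·2° lon, +9·1° lat → SW at lon 34°, lat -61°.
Subsquare r=17, t=19: +17·0.0833333° lon, +19·0.0416667° lat → SW at lon 35.4167°, lat -60.2083°.
Extended square 6, 7: +6·0.00833333° lon, +7·0.00416667° lat → SW at lon 35.4667°, lat -60.1792°.
Cell spans 0.00833333° lon × 0.00416667° lat. NE corner is SW corner plus one full cell.
latitude -60.17500, longitude 35.47500.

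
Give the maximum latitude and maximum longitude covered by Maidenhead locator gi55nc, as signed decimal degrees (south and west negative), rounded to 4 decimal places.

-4.8750, -48.8333

Field G=6, I=8: +6·20° lon, +8·10° lat → SW at lon -60°, lat -10°.
Square 5, 5: +5·2° lon, +5·1° lat → SW at lon -50°, lat -5°.
Subsquare n=13, c=2: +13·0.0833333° lon, +2·0.0416667° lat → SW at lon -48.9167°, lat -4.91667°.
Cell spans 0.0833333° lon × 0.0416667° lat. NE corner is SW corner plus one full cell.
latitude -4.8750, longitude -48.8333.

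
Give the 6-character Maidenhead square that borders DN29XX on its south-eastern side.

Longitude subsquare x = 23; +1 → 24, wraps to 0 = a, carry into square.
Longitude square 2; +1 → 3.
Latitude subsquare x = 23; −1 → 22 = w.

DN39aw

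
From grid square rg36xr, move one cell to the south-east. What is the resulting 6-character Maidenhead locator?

RG46aq

Longitude subsquare x = 23; +1 → 24, wraps to 0 = a, carry into square.
Longitude square 3; +1 → 4.
Latitude subsquare r = 17; −1 → 16 = q.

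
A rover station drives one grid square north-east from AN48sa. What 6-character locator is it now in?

AN48tb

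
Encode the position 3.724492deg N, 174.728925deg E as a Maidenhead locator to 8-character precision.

RJ73ir73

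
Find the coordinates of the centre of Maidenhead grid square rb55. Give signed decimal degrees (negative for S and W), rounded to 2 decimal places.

Field R=17, B=1: +17·20° lon, +1·10° lat → SW at lon 160°, lat -80°.
Square 5, 5: +5·2° lon, +5·1° lat → SW at lon 170°, lat -75°.
Cell spans 2° lon × 1° lat. Centre is SW corner plus half of each.
latitude -74.50, longitude 171.00.

-74.50, 171.00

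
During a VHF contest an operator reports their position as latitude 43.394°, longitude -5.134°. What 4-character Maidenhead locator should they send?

IN73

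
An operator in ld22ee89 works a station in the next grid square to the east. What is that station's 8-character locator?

LD22ee99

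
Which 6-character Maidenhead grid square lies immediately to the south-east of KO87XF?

KO97ae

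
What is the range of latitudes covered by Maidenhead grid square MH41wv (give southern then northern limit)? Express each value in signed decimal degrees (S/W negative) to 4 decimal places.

-18.1250, -18.0833

Field M=12, H=7: +12·20° lon, +7·10° lat → SW at lon 60°, lat -20°.
Square 4, 1: +4·2° lon, +1·1° lat → SW at lon 68°, lat -19°.
Subsquare w=22, v=21: +22·0.0833333° lon, +21·0.0416667° lat → SW at lon 69.8333°, lat -18.125°.
Cell spans 0.0833333° lon × 0.0416667° lat.
south -18.1250, north -18.0833.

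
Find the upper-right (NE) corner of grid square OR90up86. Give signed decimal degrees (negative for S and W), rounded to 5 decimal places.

80.65417, 119.74167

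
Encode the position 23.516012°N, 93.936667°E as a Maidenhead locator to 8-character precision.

Offset from 180°W / 90°S: lon 273.93667°, lat 113.51601°.
Field: 273.93667/20 → 13 → N, 113.51601/10 → 11 → L; chars NL.
Square: 13.93667/2 → 6, 3.51601/1 → 3; chars 63.
Subsquare: 1.93667/0.0833333 → 23 → x, 0.51601/0.0416667 → 12 → m; chars xm.
Extended square: 0.02000/0.00833333 → 2, 0.01601/0.00416667 → 3; chars 23.

NL63xm23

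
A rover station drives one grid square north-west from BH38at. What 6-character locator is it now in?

Longitude subsquare a = 0; −1 → -1, wraps to 23 = x, carry into square.
Longitude square 3; −1 → 2.
Latitude subsquare t = 19; +1 → 20 = u.

BH28xu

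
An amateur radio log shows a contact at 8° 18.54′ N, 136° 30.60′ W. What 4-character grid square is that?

CJ18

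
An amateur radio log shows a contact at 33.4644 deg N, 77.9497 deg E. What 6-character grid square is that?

Offset from 180°W / 90°S: lon 257.9497°, lat 123.4644°.
Field: 257.9497/20 → 12 → M, 123.4644/10 → 12 → M; chars MM.
Square: 17.9497/2 → 8, 3.4644/1 → 3; chars 83.
Subsquare: 1.9497/0.0833333 → 23 → x, 0.4644/0.0416667 → 11 → l; chars xl.

MM83xl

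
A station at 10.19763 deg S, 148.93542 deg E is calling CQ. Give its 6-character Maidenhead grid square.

Shift to the Maidenhead origin (180°W, 90°S): lon 328.9354, lat 79.8024.
Field (20°×10°, letters A–R): 328.9354/20 → 16 → Q, 79.8024/10 → 7 → H; chars QH.
Square (2°×1°, digits 0–9): 8.9354/2 → 4, 9.8024/1 → 9; chars 49.
Subsquare (5′×2.5′, letters a–x): 0.9354/0.0833333 → 11 → l, 0.8024/0.0416667 → 19 → t; chars lt.

QH49lt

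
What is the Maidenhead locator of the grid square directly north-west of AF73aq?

Longitude subsquare a = 0; −1 → -1, wraps to 23 = x, carry into square.
Longitude square 7; −1 → 6.
Latitude subsquare q = 16; +1 → 17 = r.

AF63xr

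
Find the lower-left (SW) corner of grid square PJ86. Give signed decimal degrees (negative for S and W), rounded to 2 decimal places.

Field P=15, J=9: +15·20° lon, +9·10° lat → SW at lon 120°, lat 0°.
Square 8, 6: +8·2° lon, +6·1° lat → SW at lon 136°, lat 6°.
latitude 6.00, longitude 136.00.

6.00, 136.00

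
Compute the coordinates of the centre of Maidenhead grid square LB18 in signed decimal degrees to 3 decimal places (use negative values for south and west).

-71.500, 43.000

Field L=11, B=1: +11·20° lon, +1·10° lat → SW at lon 40°, lat -80°.
Square 1, 8: +1·2° lon, +8·1° lat → SW at lon 42°, lat -72°.
Cell spans 2° lon × 1° lat. Centre is SW corner plus half of each.
latitude -71.500, longitude 43.000.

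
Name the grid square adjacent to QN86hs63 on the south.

QN86hs62

Latitude extended square 3; −1 → 2.
The longitude characters are unchanged.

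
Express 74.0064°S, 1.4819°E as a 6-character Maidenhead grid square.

JB05rx

Offset from 180°W / 90°S: lon 181.4819°, lat 15.9936°.
Field (20°×10°, letters A–R): lon ⌊181.4819/20⌋ = 9 → J; lat ⌊15.9936/10⌋ = 1 → B.
Square (2°×1°, digits 0–9): lon ⌊1.4819/2⌋ = 0; lat ⌊5.9936/1⌋ = 5.
Subsquare (5′×2.5′, letters a–x): lon ⌊1.4819/0.0833333⌋ = 17 → r; lat ⌊0.9936/0.0416667⌋ = 23 → x.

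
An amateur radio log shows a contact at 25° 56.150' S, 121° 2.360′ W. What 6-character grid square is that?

CG94lb

Add 180° to longitude and 90° to latitude: 58.9607, 64.0642.
Field (20°×10°, letters A–R): 58.9607/20 → 2 → C, 64.0642/10 → 6 → G; chars CG.
Square (2°×1°, digits 0–9): 18.9607/2 → 9, 4.0642/1 → 4; chars 94.
Subsquare (5′×2.5′, letters a–x): 0.9607/0.0833333 → 11 → l, 0.0642/0.0416667 → 1 → b; chars lb.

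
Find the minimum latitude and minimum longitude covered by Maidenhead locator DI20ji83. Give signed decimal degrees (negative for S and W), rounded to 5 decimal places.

-9.65417, -115.18333

Field D=3, I=8: +3·20° lon, +8·10° lat → SW at lon -120°, lat -10°.
Square 2, 0: +2·2° lon, +0·1° lat → SW at lon -116°, lat -10°.
Subsquare j=9, i=8: +9·0.0833333° lon, +8·0.0416667° lat → SW at lon -115.25°, lat -9.66667°.
Extended square 8, 3: +8·0.00833333° lon, +3·0.00416667° lat → SW at lon -115.183°, lat -9.65417°.
latitude -9.65417, longitude -115.18333.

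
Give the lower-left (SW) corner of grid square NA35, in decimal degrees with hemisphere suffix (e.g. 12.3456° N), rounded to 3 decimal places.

85.000° S, 86.000° E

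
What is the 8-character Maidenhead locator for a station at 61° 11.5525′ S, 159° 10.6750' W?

Shift to the Maidenhead origin (180°W, 90°S): lon 20.82208, lat 28.80746.
Field (20°×10°, letters A–R): lon ⌊20.82208/20⌋ = 1 → B; lat ⌊28.80746/10⌋ = 2 → C.
Square (2°×1°, digits 0–9): lon ⌊0.82208/2⌋ = 0; lat ⌊8.80746/1⌋ = 8.
Subsquare (5′×2.5′, letters a–x): lon ⌊0.82208/0.0833333⌋ = 9 → j; lat ⌊0.80746/0.0416667⌋ = 19 → t.
Extended square (30″×15″, digits 0–9): lon ⌊0.07208/0.00833333⌋ = 8; lat ⌊0.01579/0.00416667⌋ = 3.

BC08jt83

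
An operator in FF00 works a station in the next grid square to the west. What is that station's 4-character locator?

Longitude square 0; −1 → -1, wraps to 9, carry into field.
Longitude field F = 5; −1 → 4 = E.
The latitude characters are unchanged.

EF90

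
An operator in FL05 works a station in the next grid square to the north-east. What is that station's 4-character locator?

FL16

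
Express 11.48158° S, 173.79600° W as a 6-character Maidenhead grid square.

AH38cm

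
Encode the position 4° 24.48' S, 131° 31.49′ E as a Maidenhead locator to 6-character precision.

Offset from 180°W / 90°S: lon 311.5248°, lat 85.5920°.
Field: 311.5248/20 → 15 → P, 85.5920/10 → 8 → I; chars PI.
Square: 11.5248/2 → 5, 5.5920/1 → 5; chars 55.
Subsquare: 1.5248/0.0833333 → 18 → s, 0.5920/0.0416667 → 14 → o; chars so.

PI55so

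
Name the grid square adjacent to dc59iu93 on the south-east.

DC59ju02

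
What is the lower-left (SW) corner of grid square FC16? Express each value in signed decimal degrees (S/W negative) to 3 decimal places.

Field F=5, C=2: +5·20° lon, +2·10° lat → SW at lon -80°, lat -70°.
Square 1, 6: +1·2° lon, +6·1° lat → SW at lon -78°, lat -64°.
latitude -64.000, longitude -78.000.

-64.000, -78.000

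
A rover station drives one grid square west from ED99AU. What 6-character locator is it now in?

ED89xu

Longitude subsquare a = 0; −1 → -1, wraps to 23 = x, carry into square.
Longitude square 9; −1 → 8.
The latitude characters are unchanged.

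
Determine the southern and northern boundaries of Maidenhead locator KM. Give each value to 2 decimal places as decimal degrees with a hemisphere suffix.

Field K=10, M=12: +10·20° lon, +12·10° lat → SW at lon 20°, lat 30°.
Cell spans 20° lon × 10° lat.
south 30.00° N, north 40.00° N.

30.00° N, 40.00° N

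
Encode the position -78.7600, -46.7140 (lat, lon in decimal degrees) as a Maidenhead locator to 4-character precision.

GB61

Shift to the Maidenhead origin (180°W, 90°S): lon 133.29, lat 11.24.
Field: 133.29/20 → 6 → G, 11.24/10 → 1 → B; chars GB.
Square: 13.29/2 → 6, 1.24/1 → 1; chars 61.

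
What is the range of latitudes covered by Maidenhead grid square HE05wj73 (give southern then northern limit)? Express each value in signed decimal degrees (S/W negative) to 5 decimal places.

Field H=7, E=4: +7·20° lon, +4·10° lat → SW at lon -40°, lat -50°.
Square 0, 5: +0·2° lon, +5·1° lat → SW at lon -40°, lat -45°.
Subsquare w=22, j=9: +22·0.0833333° lon, +9·0.0416667° lat → SW at lon -38.1667°, lat -44.625°.
Extended square 7, 3: +7·0.00833333° lon, +3·0.00416667° lat → SW at lon -38.1083°, lat -44.6125°.
Cell spans 0.00833333° lon × 0.00416667° lat.
south -44.61250, north -44.60833.

-44.61250, -44.60833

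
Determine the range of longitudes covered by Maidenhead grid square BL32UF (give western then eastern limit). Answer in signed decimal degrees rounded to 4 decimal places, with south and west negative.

-152.3333, -152.2500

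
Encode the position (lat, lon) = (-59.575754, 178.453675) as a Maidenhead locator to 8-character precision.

RD90fk41

Shift to the Maidenhead origin (180°W, 90°S): lon 358.45367, lat 30.42425.
Field (20°×10°, letters A–R): 358.45367/20 → 17 → R, 30.42425/10 → 3 → D; chars RD.
Square (2°×1°, digits 0–9): 18.45367/2 → 9, 0.42425/1 → 0; chars 90.
Subsquare (5′×2.5′, letters a–x): 0.45367/0.0833333 → 5 → f, 0.42425/0.0416667 → 10 → k; chars fk.
Extended square (30″×15″, digits 0–9): 0.03701/0.00833333 → 4, 0.00758/0.00416667 → 1; chars 41.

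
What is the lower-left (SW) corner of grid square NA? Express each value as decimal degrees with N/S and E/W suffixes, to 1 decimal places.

Field N=13, A=0: +13·20° lon, +0·10° lat → SW at lon 80°, lat -90°.
latitude 90.0° S, longitude 80.0° E.

90.0° S, 80.0° E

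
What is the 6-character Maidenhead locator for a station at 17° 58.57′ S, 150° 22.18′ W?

BH42ta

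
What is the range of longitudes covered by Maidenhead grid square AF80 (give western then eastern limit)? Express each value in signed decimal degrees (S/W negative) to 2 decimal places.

Field A=0, F=5: +0·20° lon, +5·10° lat → SW at lon -180°, lat -40°.
Square 8, 0: +8·2° lon, +0·1° lat → SW at lon -164°, lat -40°.
Cell spans 2° lon × 1° lat.
west -164.00, east -162.00.

-164.00, -162.00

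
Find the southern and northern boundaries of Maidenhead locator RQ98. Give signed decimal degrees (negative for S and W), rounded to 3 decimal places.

78.000, 79.000

Field R=17, Q=16: +17·20° lon, +16·10° lat → SW at lon 160°, lat 70°.
Square 9, 8: +9·2° lon, +8·1° lat → SW at lon 178°, lat 78°.
Cell spans 2° lon × 1° lat.
south 78.000, north 79.000.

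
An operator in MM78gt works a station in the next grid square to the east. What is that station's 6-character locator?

Longitude subsquare g = 6; +1 → 7 = h.
The latitude characters are unchanged.

MM78ht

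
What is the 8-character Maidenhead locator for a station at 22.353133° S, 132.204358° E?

PG67cp45

Add 180° to longitude and 90° to latitude: 312.20436, 67.64687.
Field: lon ⌊312.20436/20⌋ = 15 → P; lat ⌊67.64687/10⌋ = 6 → G.
Square: lon ⌊12.20436/2⌋ = 6; lat ⌊7.64687/1⌋ = 7.
Subsquare: lon ⌊0.20436/0.0833333⌋ = 2 → c; lat ⌊0.64687/0.0416667⌋ = 15 → p.
Extended square: lon ⌊0.03769/0.00833333⌋ = 4; lat ⌊0.02187/0.00416667⌋ = 5.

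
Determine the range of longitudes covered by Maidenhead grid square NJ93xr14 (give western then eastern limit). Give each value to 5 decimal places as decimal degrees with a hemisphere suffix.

99.92500° E, 99.93333° E

Field N=13, J=9: +13·20° lon, +9·10° lat → SW at lon 80°, lat 0°.
Square 9, 3: +9·2° lon, +3·1° lat → SW at lon 98°, lat 3°.
Subsquare x=23, r=17: +23·0.0833333° lon, +17·0.0416667° lat → SW at lon 99.9167°, lat 3.70833°.
Extended square 1, 4: +1·0.00833333° lon, +4·0.00416667° lat → SW at lon 99.925°, lat 3.725°.
Cell spans 0.00833333° lon × 0.00416667° lat.
west 99.92500° E, east 99.93333° E.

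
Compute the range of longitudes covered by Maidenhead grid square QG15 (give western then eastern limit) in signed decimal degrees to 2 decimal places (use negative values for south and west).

142.00, 144.00

Field Q=16, G=6: +16·20° lon, +6·10° lat → SW at lon 140°, lat -30°.
Square 1, 5: +1·2° lon, +5·1° lat → SW at lon 142°, lat -25°.
Cell spans 2° lon × 1° lat.
west 142.00, east 144.00.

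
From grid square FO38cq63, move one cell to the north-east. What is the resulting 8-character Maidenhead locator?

FO38cq74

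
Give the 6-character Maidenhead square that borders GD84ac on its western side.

Longitude subsquare a = 0; −1 → -1, wraps to 23 = x, carry into square.
Longitude square 8; −1 → 7.
The latitude characters are unchanged.

GD74xc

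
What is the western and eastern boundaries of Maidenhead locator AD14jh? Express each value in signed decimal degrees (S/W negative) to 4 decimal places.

-177.2500, -177.1667

Field A=0, D=3: +0·20° lon, +3·10° lat → SW at lon -180°, lat -60°.
Square 1, 4: +1·2° lon, +4·1° lat → SW at lon -178°, lat -56°.
Subsquare j=9, h=7: +9·0.0833333° lon, +7·0.0416667° lat → SW at lon -177.25°, lat -55.7083°.
Cell spans 0.0833333° lon × 0.0416667° lat.
west -177.2500, east -177.1667.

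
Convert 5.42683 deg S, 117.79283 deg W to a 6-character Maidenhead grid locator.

DI14cn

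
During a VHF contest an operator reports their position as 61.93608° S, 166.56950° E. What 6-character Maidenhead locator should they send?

RC38gb

Offset from 180°W / 90°S: lon 346.5695°, lat 28.0639°.
Field (20°×10°, letters A–R): 346.5695/20 → 17 → R, 28.0639/10 → 2 → C; chars RC.
Square (2°×1°, digits 0–9): 6.5695/2 → 3, 8.0639/1 → 8; chars 38.
Subsquare (5′×2.5′, letters a–x): 0.5695/0.0833333 → 6 → g, 0.0639/0.0416667 → 1 → b; chars gb.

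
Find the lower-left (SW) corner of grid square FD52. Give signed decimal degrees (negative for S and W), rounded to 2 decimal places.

-58.00, -70.00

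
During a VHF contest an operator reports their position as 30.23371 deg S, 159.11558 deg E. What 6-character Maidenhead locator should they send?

QF99ns

Offset from 180°W / 90°S: lon 339.1156°, lat 59.7663°.
Field (20°×10°, letters A–R): 339.1156/20 → 16 → Q, 59.7663/10 → 5 → F; chars QF.
Square (2°×1°, digits 0–9): 19.1156/2 → 9, 9.7663/1 → 9; chars 99.
Subsquare (5′×2.5′, letters a–x): 1.1156/0.0833333 → 13 → n, 0.7663/0.0416667 → 18 → s; chars ns.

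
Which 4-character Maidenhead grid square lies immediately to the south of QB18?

Latitude square 8; −1 → 7.
The longitude characters are unchanged.

QB17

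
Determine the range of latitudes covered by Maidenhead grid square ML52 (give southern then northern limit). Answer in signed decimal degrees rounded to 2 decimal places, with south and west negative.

22.00, 23.00

Field M=12, L=11: +12·20° lon, +11·10° lat → SW at lon 60°, lat 20°.
Square 5, 2: +5·2° lon, +2·1° lat → SW at lon 70°, lat 22°.
Cell spans 2° lon × 1° lat.
south 22.00, north 23.00.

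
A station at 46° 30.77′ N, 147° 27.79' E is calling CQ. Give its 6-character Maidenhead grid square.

QN36rm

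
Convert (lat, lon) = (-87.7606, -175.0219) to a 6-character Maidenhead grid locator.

AA22lf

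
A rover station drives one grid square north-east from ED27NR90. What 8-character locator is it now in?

Longitude extended square 9; +1 → 10, wraps to 0, carry into subsquare.
Longitude subsquare n = 13; +1 → 14 = o.
Latitude extended square 0; +1 → 1.

ED27or01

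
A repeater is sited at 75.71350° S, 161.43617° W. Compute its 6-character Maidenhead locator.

AB94gg

Add 180° to longitude and 90° to latitude: 18.5638, 14.2865.
Field (20°×10°, letters A–R): lon ⌊18.5638/20⌋ = 0 → A; lat ⌊14.2865/10⌋ = 1 → B.
Square (2°×1°, digits 0–9): lon ⌊18.5638/2⌋ = 9; lat ⌊4.2865/1⌋ = 4.
Subsquare (5′×2.5′, letters a–x): lon ⌊0.5638/0.0833333⌋ = 6 → g; lat ⌊0.2865/0.0416667⌋ = 6 → g.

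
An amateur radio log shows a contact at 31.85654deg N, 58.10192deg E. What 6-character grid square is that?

LM91bu

Add 180° to longitude and 90° to latitude: 238.1019, 121.8565.
Field: lon ⌊238.1019/20⌋ = 11 → L; lat ⌊121.8565/10⌋ = 12 → M.
Square: lon ⌊18.1019/2⌋ = 9; lat ⌊1.8565/1⌋ = 1.
Subsquare: lon ⌊0.1019/0.0833333⌋ = 1 → b; lat ⌊0.8565/0.0416667⌋ = 20 → u.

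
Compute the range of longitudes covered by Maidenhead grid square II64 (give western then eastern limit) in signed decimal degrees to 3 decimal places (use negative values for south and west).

-8.000, -6.000

Field I=8, I=8: +8·20° lon, +8·10° lat → SW at lon -20°, lat -10°.
Square 6, 4: +6·2° lon, +4·1° lat → SW at lon -8°, lat -6°.
Cell spans 2° lon × 1° lat.
west -8.000, east -6.000.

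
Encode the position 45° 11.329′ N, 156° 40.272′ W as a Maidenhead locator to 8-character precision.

Shift to the Maidenhead origin (180°W, 90°S): lon 23.32880, lat 135.18882.
Field: 23.32880/20 → 1 → B, 135.18882/10 → 13 → N; chars BN.
Square: 3.32880/2 → 1, 5.18882/1 → 5; chars 15.
Subsquare: 1.32880/0.0833333 → 15 → p, 0.18882/0.0416667 → 4 → e; chars pe.
Extended square: 0.07880/0.00833333 → 9, 0.02215/0.00416667 → 5; chars 95.

BN15pe95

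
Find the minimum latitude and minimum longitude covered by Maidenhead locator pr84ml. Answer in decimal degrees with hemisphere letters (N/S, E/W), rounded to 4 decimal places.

Field P=15, R=17: +15·20° lon, +17·10° lat → SW at lon 120°, lat 80°.
Square 8, 4: +8·2° lon, +4·1° lat → SW at lon 136°, lat 84°.
Subsquare m=12, l=11: +12·0.0833333° lon, +11·0.0416667° lat → SW at lon 137°, lat 84.4583°.
latitude 84.4583° N, longitude 137.0000° E.

84.4583° N, 137.0000° E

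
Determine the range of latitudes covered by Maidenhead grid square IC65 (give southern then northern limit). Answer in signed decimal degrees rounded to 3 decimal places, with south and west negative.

-65.000, -64.000

Field I=8, C=2: +8·20° lon, +2·10° lat → SW at lon -20°, lat -70°.
Square 6, 5: +6·2° lon, +5·1° lat → SW at lon -8°, lat -65°.
Cell spans 2° lon × 1° lat.
south -65.000, north -64.000.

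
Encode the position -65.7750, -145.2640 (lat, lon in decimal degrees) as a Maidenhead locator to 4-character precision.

BC74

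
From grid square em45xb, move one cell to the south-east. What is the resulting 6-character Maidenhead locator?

EM55aa

Longitude subsquare x = 23; +1 → 24, wraps to 0 = a, carry into square.
Longitude square 4; +1 → 5.
Latitude subsquare b = 1; −1 → 0 = a.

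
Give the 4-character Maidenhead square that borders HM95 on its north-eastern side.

IM06

Longitude square 9; +1 → 10, wraps to 0, carry into field.
Longitude field H = 7; +1 → 8 = I.
Latitude square 5; +1 → 6.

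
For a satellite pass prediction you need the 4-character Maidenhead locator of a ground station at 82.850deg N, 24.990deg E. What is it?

Offset from 180°W / 90°S: lon 204.99°, lat 172.85°.
Field: lon ⌊204.99/20⌋ = 10 → K; lat ⌊172.85/10⌋ = 17 → R.
Square: lon ⌊4.99/2⌋ = 2; lat ⌊2.85/1⌋ = 2.

KR22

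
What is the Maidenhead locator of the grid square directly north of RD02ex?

Latitude subsquare x = 23; +1 → 24, wraps to 0 = a, carry into square.
Latitude square 2; +1 → 3.
The longitude characters are unchanged.

RD03ea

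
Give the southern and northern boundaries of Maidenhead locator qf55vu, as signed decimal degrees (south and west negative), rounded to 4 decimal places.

-34.1667, -34.1250

Field Q=16, F=5: +16·20° lon, +5·10° lat → SW at lon 140°, lat -40°.
Square 5, 5: +5·2° lon, +5·1° lat → SW at lon 150°, lat -35°.
Subsquare v=21, u=20: +21·0.0833333° lon, +20·0.0416667° lat → SW at lon 151.75°, lat -34.1667°.
Cell spans 0.0833333° lon × 0.0416667° lat.
south -34.1667, north -34.1250.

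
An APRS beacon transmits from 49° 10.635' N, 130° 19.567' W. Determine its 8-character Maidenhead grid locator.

Offset from 180°W / 90°S: lon 49.67388°, lat 139.17725°.
Field: lon ⌊49.67388/20⌋ = 2 → C; lat ⌊139.17725/10⌋ = 13 → N.
Square: lon ⌊9.67388/2⌋ = 4; lat ⌊9.17725/1⌋ = 9.
Subsquare: lon ⌊1.67388/0.0833333⌋ = 20 → u; lat ⌊0.17725/0.0416667⌋ = 4 → e.
Extended square: lon ⌊0.00722/0.00833333⌋ = 0; lat ⌊0.01058/0.00416667⌋ = 2.

CN49ue02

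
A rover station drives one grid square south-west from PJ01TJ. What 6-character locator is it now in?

Longitude subsquare t = 19; −1 → 18 = s.
Latitude subsquare j = 9; −1 → 8 = i.

PJ01si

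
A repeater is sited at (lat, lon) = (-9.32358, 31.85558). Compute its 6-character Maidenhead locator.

KI50wq

Offset from 180°W / 90°S: lon 211.8556°, lat 80.6764°.
Field: lon ⌊211.8556/20⌋ = 10 → K; lat ⌊80.6764/10⌋ = 8 → I.
Square: lon ⌊11.8556/2⌋ = 5; lat ⌊0.6764/1⌋ = 0.
Subsquare: lon ⌊1.8556/0.0833333⌋ = 22 → w; lat ⌊0.6764/0.0416667⌋ = 16 → q.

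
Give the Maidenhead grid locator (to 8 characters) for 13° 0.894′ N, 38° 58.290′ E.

Add 180° to longitude and 90° to latitude: 218.97150, 103.01490.
Field: lon ⌊218.97150/20⌋ = 10 → K; lat ⌊103.01490/10⌋ = 10 → K.
Square: lon ⌊18.97150/2⌋ = 9; lat ⌊3.01490/1⌋ = 3.
Subsquare: lon ⌊0.97150/0.0833333⌋ = 11 → l; lat ⌊0.01490/0.0416667⌋ = 0 → a.
Extended square: lon ⌊0.05483/0.00833333⌋ = 6; lat ⌊0.01490/0.00416667⌋ = 3.

KK93la63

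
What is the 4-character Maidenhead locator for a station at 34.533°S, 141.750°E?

QF05

Shift to the Maidenhead origin (180°W, 90°S): lon 321.75, lat 55.47.
Field (20°×10°, letters A–R): lon ⌊321.75/20⌋ = 16 → Q; lat ⌊55.47/10⌋ = 5 → F.
Square (2°×1°, digits 0–9): lon ⌊1.75/2⌋ = 0; lat ⌊5.47/1⌋ = 5.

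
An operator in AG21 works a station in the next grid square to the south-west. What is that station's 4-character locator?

Longitude square 2; −1 → 1.
Latitude square 1; −1 → 0.

AG10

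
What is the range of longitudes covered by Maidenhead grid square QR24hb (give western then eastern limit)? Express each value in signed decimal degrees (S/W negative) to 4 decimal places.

144.5833, 144.6667

Field Q=16, R=17: +16·20° lon, +17·10° lat → SW at lon 140°, lat 80°.
Square 2, 4: +2·2° lon, +4·1° lat → SW at lon 144°, lat 84°.
Subsquare h=7, b=1: +7·0.0833333° lon, +1·0.0416667° lat → SW at lon 144.583°, lat 84.0417°.
Cell spans 0.0833333° lon × 0.0416667° lat.
west 144.5833, east 144.6667.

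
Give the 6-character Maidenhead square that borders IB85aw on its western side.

Longitude subsquare a = 0; −1 → -1, wraps to 23 = x, carry into square.
Longitude square 8; −1 → 7.
The latitude characters are unchanged.

IB75xw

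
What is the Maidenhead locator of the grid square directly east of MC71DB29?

Longitude extended square 2; +1 → 3.
The latitude characters are unchanged.

MC71db39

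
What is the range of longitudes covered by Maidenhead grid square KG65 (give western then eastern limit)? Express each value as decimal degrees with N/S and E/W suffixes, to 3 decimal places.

32.000° E, 34.000° E

Field K=10, G=6: +10·20° lon, +6·10° lat → SW at lon 20°, lat -30°.
Square 6, 5: +6·2° lon, +5·1° lat → SW at lon 32°, lat -25°.
Cell spans 2° lon × 1° lat.
west 32.000° E, east 34.000° E.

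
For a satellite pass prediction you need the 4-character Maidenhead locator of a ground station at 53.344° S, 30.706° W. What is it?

Offset from 180°W / 90°S: lon 149.29°, lat 36.66°.
Field (20°×10°, letters A–R): 149.29/20 → 7 → H, 36.66/10 → 3 → D; chars HD.
Square (2°×1°, digits 0–9): 9.29/2 → 4, 6.66/1 → 6; chars 46.

HD46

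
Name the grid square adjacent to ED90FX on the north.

Latitude subsquare x = 23; +1 → 24, wraps to 0 = a, carry into square.
Latitude square 0; +1 → 1.
The longitude characters are unchanged.

ED91fa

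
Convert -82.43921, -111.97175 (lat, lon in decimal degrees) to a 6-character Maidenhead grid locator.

DA47an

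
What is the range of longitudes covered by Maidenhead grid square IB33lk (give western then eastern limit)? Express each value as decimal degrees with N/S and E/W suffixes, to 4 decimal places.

13.0833° W, 13.0000° W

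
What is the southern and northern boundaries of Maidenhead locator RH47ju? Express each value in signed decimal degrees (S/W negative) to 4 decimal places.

-12.1667, -12.1250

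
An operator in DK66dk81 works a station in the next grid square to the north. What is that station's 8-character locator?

DK66dk82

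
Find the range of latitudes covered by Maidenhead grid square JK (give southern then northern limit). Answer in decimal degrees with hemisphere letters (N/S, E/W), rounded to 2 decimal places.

10.00° N, 20.00° N

Field J=9, K=10: +9·20° lon, +10·10° lat → SW at lon 0°, lat 10°.
Cell spans 20° lon × 10° lat.
south 10.00° N, north 20.00° N.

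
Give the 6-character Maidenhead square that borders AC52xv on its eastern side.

Longitude subsquare x = 23; +1 → 24, wraps to 0 = a, carry into square.
Longitude square 5; +1 → 6.
The latitude characters are unchanged.

AC62av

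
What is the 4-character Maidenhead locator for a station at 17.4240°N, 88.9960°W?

EK57

Add 180° to longitude and 90° to latitude: 91.00, 107.42.
Field: 91.00/20 → 4 → E, 107.42/10 → 10 → K; chars EK.
Square: 11.00/2 → 5, 7.42/1 → 7; chars 57.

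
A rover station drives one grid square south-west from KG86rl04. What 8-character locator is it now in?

Longitude extended square 0; −1 → -1, wraps to 9, carry into subsquare.
Longitude subsquare r = 17; −1 → 16 = q.
Latitude extended square 4; −1 → 3.

KG86ql93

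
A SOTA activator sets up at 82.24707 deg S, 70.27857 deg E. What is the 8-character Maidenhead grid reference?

Shift to the Maidenhead origin (180°W, 90°S): lon 250.27857, lat 7.75293.
Field: 250.27857/20 → 12 → M, 7.75293/10 → 0 → A; chars MA.
Square: 10.27857/2 → 5, 7.75293/1 → 7; chars 57.
Subsquare: 0.27857/0.0833333 → 3 → d, 0.75293/0.0416667 → 18 → s; chars ds.
Extended square: 0.02857/0.00833333 → 3, 0.00293/0.00416667 → 0; chars 30.

MA57ds30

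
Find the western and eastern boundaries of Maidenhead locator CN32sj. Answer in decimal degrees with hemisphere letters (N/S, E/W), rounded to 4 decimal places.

132.5000° W, 132.4167° W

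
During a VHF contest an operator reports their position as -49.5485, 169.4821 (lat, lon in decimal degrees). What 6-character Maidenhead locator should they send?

RE40rk

Offset from 180°W / 90°S: lon 349.4821°, lat 40.4515°.
Field: lon ⌊349.4821/20⌋ = 17 → R; lat ⌊40.4515/10⌋ = 4 → E.
Square: lon ⌊9.4821/2⌋ = 4; lat ⌊0.4515/1⌋ = 0.
Subsquare: lon ⌊1.4821/0.0833333⌋ = 17 → r; lat ⌊0.4515/0.0416667⌋ = 10 → k.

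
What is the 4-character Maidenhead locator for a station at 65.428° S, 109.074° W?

DC54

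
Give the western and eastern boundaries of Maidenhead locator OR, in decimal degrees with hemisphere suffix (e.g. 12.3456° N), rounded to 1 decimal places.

100.0° E, 120.0° E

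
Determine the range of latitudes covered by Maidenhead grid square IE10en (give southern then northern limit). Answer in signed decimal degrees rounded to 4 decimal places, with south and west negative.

Field I=8, E=4: +8·20° lon, +4·10° lat → SW at lon -20°, lat -50°.
Square 1, 0: +1·2° lon, +0·1° lat → SW at lon -18°, lat -50°.
Subsquare e=4, n=13: +4·0.0833333° lon, +13·0.0416667° lat → SW at lon -17.6667°, lat -49.4583°.
Cell spans 0.0833333° lon × 0.0416667° lat.
south -49.4583, north -49.4167.

-49.4583, -49.4167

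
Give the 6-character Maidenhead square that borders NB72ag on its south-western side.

NB62xf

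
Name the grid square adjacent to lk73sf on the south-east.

LK73te

Longitude subsquare s = 18; +1 → 19 = t.
Latitude subsquare f = 5; −1 → 4 = e.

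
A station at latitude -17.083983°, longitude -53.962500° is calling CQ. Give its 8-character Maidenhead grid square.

GH32av49

Shift to the Maidenhead origin (180°W, 90°S): lon 126.03750, lat 72.91602.
Field (20°×10°, letters A–R): lon ⌊126.03750/20⌋ = 6 → G; lat ⌊72.91602/10⌋ = 7 → H.
Square (2°×1°, digits 0–9): lon ⌊6.03750/2⌋ = 3; lat ⌊2.91602/1⌋ = 2.
Subsquare (5′×2.5′, letters a–x): lon ⌊0.03750/0.0833333⌋ = 0 → a; lat ⌊0.91602/0.0416667⌋ = 21 → v.
Extended square (30″×15″, digits 0–9): lon ⌊0.03750/0.00833333⌋ = 4; lat ⌊0.04102/0.00416667⌋ = 9.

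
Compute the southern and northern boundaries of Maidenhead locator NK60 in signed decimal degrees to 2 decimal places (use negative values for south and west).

Field N=13, K=10: +13·20° lon, +10·10° lat → SW at lon 80°, lat 10°.
Square 6, 0: +6·2° lon, +0·1° lat → SW at lon 92°, lat 10°.
Cell spans 2° lon × 1° lat.
south 10.00, north 11.00.

10.00, 11.00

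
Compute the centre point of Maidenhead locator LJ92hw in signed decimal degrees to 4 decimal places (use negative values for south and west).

Field L=11, J=9: +11·20° lon, +9·10° lat → SW at lon 40°, lat 0°.
Square 9, 2: +9·2° lon, +2·1° lat → SW at lon 58°, lat 2°.
Subsquare h=7, w=22: +7·0.0833333° lon, +22·0.0416667° lat → SW at lon 58.5833°, lat 2.91667°.
Cell spans 0.0833333° lon × 0.0416667° lat. Centre is SW corner plus half of each.
latitude 2.9375, longitude 58.6250.

2.9375, 58.6250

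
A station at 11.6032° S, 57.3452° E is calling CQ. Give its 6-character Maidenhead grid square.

Shift to the Maidenhead origin (180°W, 90°S): lon 237.3452, lat 78.3968.
Field: lon ⌊237.3452/20⌋ = 11 → L; lat ⌊78.3968/10⌋ = 7 → H.
Square: lon ⌊17.3452/2⌋ = 8; lat ⌊8.3968/1⌋ = 8.
Subsquare: lon ⌊1.3452/0.0833333⌋ = 16 → q; lat ⌊0.3968/0.0416667⌋ = 9 → j.

LH88qj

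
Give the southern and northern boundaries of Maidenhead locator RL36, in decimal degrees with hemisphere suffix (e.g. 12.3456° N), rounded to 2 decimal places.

26.00° N, 27.00° N

Field R=17, L=11: +17·20° lon, +11·10° lat → SW at lon 160°, lat 20°.
Square 3, 6: +3·2° lon, +6·1° lat → SW at lon 166°, lat 26°.
Cell spans 2° lon × 1° lat.
south 26.00° N, north 27.00° N.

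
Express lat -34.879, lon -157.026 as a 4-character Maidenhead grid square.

BF15

Offset from 180°W / 90°S: lon 22.97°, lat 55.12°.
Field: 22.97/20 → 1 → B, 55.12/10 → 5 → F; chars BF.
Square: 2.97/2 → 1, 5.12/1 → 5; chars 15.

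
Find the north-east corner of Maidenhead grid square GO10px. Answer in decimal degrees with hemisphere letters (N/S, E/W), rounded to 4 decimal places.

Field G=6, O=14: +6·20° lon, +14·10° lat → SW at lon -60°, lat 50°.
Square 1, 0: +1·2° lon, +0·1° lat → SW at lon -58°, lat 50°.
Subsquare p=15, x=23: +15·0.0833333° lon, +23·0.0416667° lat → SW at lon -56.75°, lat 50.9583°.
Cell spans 0.0833333° lon × 0.0416667° lat. NE corner is SW corner plus one full cell.
latitude 51.0000° N, longitude 56.6667° W.

51.0000° N, 56.6667° W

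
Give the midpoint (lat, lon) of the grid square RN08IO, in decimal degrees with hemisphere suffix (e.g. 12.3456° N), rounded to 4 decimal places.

48.6042° N, 160.7083° E

Field R=17, N=13: +17·20° lon, +13·10° lat → SW at lon 160°, lat 40°.
Square 0, 8: +0·2° lon, +8·1° lat → SW at lon 160°, lat 48°.
Subsquare i=8, o=14: +8·0.0833333° lon, +14·0.0416667° lat → SW at lon 160.667°, lat 48.5833°.
Cell spans 0.0833333° lon × 0.0416667° lat. Centre is SW corner plus half of each.
latitude 48.6042° N, longitude 160.7083° E.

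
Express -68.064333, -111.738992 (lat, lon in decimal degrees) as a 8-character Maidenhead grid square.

DC41dw14

Shift to the Maidenhead origin (180°W, 90°S): lon 68.26101, lat 21.93567.
Field (20°×10°, letters A–R): lon ⌊68.26101/20⌋ = 3 → D; lat ⌊21.93567/10⌋ = 2 → C.
Square (2°×1°, digits 0–9): lon ⌊8.26101/2⌋ = 4; lat ⌊1.93567/1⌋ = 1.
Subsquare (5′×2.5′, letters a–x): lon ⌊0.26101/0.0833333⌋ = 3 → d; lat ⌊0.93567/0.0416667⌋ = 22 → w.
Extended square (30″×15″, digits 0–9): lon ⌊0.01101/0.00833333⌋ = 1; lat ⌊0.01900/0.00416667⌋ = 4.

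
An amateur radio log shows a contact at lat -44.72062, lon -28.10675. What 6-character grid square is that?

HE55wg

Offset from 180°W / 90°S: lon 151.8932°, lat 45.2794°.
Field: lon ⌊151.8932/20⌋ = 7 → H; lat ⌊45.2794/10⌋ = 4 → E.
Square: lon ⌊11.8932/2⌋ = 5; lat ⌊5.2794/1⌋ = 5.
Subsquare: lon ⌊1.8932/0.0833333⌋ = 22 → w; lat ⌊0.2794/0.0416667⌋ = 6 → g.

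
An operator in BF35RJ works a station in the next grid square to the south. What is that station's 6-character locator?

BF35ri

Latitude subsquare j = 9; −1 → 8 = i.
The longitude characters are unchanged.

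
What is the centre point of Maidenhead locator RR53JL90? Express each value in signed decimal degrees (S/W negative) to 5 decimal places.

Field R=17, R=17: +17·20° lon, +17·10° lat → SW at lon 160°, lat 80°.
Square 5, 3: +5·2° lon, +3·1° lat → SW at lon 170°, lat 83°.
Subsquare j=9, l=11: +9·0.0833333° lon, +11·0.0416667° lat → SW at lon 170.75°, lat 83.4583°.
Extended square 9, 0: +9·0.00833333° lon, +0·0.00416667° lat → SW at lon 170.825°, lat 83.4583°.
Cell spans 0.00833333° lon × 0.00416667° lat. Centre is SW corner plus half of each.
latitude 83.46042, longitude 170.82917.

83.46042, 170.82917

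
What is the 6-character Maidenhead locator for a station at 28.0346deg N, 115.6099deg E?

Add 180° to longitude and 90° to latitude: 295.6099, 118.0346.
Field (20°×10°, letters A–R): 295.6099/20 → 14 → O, 118.0346/10 → 11 → L; chars OL.
Square (2°×1°, digits 0–9): 15.6099/2 → 7, 8.0346/1 → 8; chars 78.
Subsquare (5′×2.5′, letters a–x): 1.6099/0.0833333 → 19 → t, 0.0346/0.0416667 → 0 → a; chars ta.

OL78ta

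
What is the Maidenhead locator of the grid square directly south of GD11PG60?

Latitude extended square 0; −1 → -1, wraps to 9, carry into subsquare.
Latitude subsquare g = 6; −1 → 5 = f.
The longitude characters are unchanged.

GD11pf69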